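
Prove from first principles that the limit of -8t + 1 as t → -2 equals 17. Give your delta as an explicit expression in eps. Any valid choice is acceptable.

delta = eps/8

Let eps > 0. We need delta > 0 so that 0 < |t + 2| < delta implies |(-8t + 1) − 17| < eps.
|(-8t + 1) − 17| = |-8t - 16| = 8|t + 2|.
Thus it suffices that |t + 2| < eps/8.
Take delta = eps/8. If 0 < |t + 2| < delta then |(-8t + 1) − 17| = 8|t + 2| < 8·(eps/8) = eps.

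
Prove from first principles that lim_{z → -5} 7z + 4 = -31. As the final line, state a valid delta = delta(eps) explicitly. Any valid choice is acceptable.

Let eps > 0. We need delta > 0 so that 0 < |z + 5| < delta implies |(7z + 4) + 31| < eps.
|(7z + 4) + 31| = |7z + 35| = 7|z + 5|.
So 7|z + 5| < eps exactly when |z + 5| < eps/7.
Choosing delta = eps/7 gives |(7z + 4) + 31| = 7|z + 5| < eps whenever |z + 5| < delta.

delta = eps/7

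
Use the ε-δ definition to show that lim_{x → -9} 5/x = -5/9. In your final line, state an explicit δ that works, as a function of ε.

Let ε > 0 be given. We seek δ > 0 such that 0 < |x + 9| < δ implies |5/x + 5/9| < ε.
|5/x + 5/9| = 5·|-9 − x|/(9·|x|) = 5|x + 9|/(9|x|).
Require δ ≤ 9/2 so that |x| > 9 − 9/2 = 9/2, hence 9|x| > 81/2.
Then |5/x + 5/9| < 5|x + 9|/(81/2), which is < ε when |x + 9| < (81/10)ε.
Take δ = min(9/2, (81/10)ε). Then 0 < |x + 9| < δ gives both |x + 9| < 9/2 and |x + 9| < (81/10)ε, so |5/x + 5/9| < ε.

δ = min(9/2, (81/10)ε)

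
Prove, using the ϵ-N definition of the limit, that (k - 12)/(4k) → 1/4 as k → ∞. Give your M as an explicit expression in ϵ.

M = 3/ϵ

Fix ϵ > 0. For k ≥ 1, |(k - 12)/(4k) − (1/4)| = |-48|/(4(4k)) = 48/(4(4k)).
Since 4k ≥ 4k for k ≥ 1, this is ≤ 48/(4·4k) = 3/k.
So |(k - 12)/(4k) − (1/4)| < ϵ whenever k > 3/ϵ.
Take M = 3/ϵ. If k > M then |(k - 12)/(4k) − (1/4)| ≤ 3/k < ϵ.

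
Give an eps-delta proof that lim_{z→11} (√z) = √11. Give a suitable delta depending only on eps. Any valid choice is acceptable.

delta = min(11, √11·eps)

Suppose eps > 0. We want delta > 0 such that 0 < |z − 11| < delta implies |√z − √11| < eps.
Rationalise: √z − √11 = (z − 11)/(√z + √11), so |√z − √11| = |z − 11|/(√z + √11).
Restrict delta ≤ 11 so that |z − 11| < 11 forces z > 0, and then √z + √11 > √11.
Hence |√z − √11| < |z − 11|/√11, which is < eps once |z − 11| < √11·eps.
Take delta = min(11, √11·eps). If 0 < |z − 11| < delta then z > 0 and |√z − √11| < |z − 11|/√11 < eps.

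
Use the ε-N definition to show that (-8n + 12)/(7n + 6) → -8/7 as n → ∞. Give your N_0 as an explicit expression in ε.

Fix ε > 0. For n ≥ 1, |(-8n + 12)/(7n + 6) + 8/7| = |132|/(7(7n + 6)) = 132/(7(7n + 6)).
Since 7n + 6 ≥ 7n for n ≥ 1, this is ≤ 132/(7·7n) = (132/49)/n.
So |(-8n + 12)/(7n + 6) + 8/7| < ε whenever n > (132/49)/ε.
Take N_0 = (132/49)/ε. If n > N_0 then |(-8n + 12)/(7n + 6) + 8/7| ≤ (132/49)/n < ε.

N_0 = (132/49)/ε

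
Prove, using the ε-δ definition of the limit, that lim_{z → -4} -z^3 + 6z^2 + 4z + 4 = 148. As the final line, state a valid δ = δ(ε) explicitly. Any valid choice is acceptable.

δ = min(1, ε/111)

Suppose ε > 0. We want δ > 0 such that 0 < |z + 4| < δ implies |(-z^3 + 6z^2 + 4z + 4) − 148| < ε.
(-z^3 + 6z^2 + 4z + 4) − 148 = -z^3 + 6z^2 + 4z - 144 = (z + 4)(-z^2 + 10z - 36).
So |(-z^3 + 6z^2 + 4z + 4) − 148| = |z + 4|·|-z^2 + 10z - 36|.
Assume first that |z + 4| < 1, so |z| < 5. Then |-z^2 + 10z - 36| ≤ 5^2 + 10·5 + 36 = 111.
Hence |(-z^3 + 6z^2 + 4z + 4) − 148| ≤ 111|z + 4| < ε provided |z + 4| < ε/111.
Take δ = min(1, ε/111). Then 0 < |z + 4| < δ gives both |z + 4| < 1 and |z + 4| < ε/111, so |(-z^3 + 6z^2 + 4z + 4) − 148| < ε.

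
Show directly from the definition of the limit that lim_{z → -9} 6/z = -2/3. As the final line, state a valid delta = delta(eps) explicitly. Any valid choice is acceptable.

Let eps > 0 be given. We seek delta > 0 such that 0 < |z + 9| < delta implies |6/z + 2/3| < eps.
|6/z + 2/3| = 6·|-9 − z|/(9·|z|) = 6|z + 9|/(9|z|).
Require delta ≤ 9/2 so that |z| > 9 − 9/2 = 9/2, hence 9|z| > 81/2.
Then |6/z + 2/3| < 6|z + 9|/(81/2), which is < eps when |z + 9| < (27/4)eps.
Take delta = min(9/2, (27/4)eps). Then 0 < |z + 9| < delta gives both |z + 9| < 9/2 and |z + 9| < (27/4)eps, so |6/z + 2/3| < eps.

delta = min(9/2, (27/4)eps)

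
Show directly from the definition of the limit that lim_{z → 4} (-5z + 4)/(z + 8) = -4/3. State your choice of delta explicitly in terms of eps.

delta = min(6, (18/11)eps)

Let eps > 0 be given. We want delta > 0 with 0 < |z − 4| < delta ⇒ |(-5z + 4)/(z + 8) + 4/3| < eps.
Combining over a common denominator, (-5z + 4)/(z + 8) + 4/3 = [(-5z + 4)·12 − (-16)·(z + 8)] / [12·(z + 8)] = -44(z − 4) / (12(z + 8)).
So |(-5z + 4)/(z + 8) + 4/3| = 44|z − 4| / (12·|z + 8|).
Restrict delta ≤ 6. Then |z − 4| < 6 gives |z + 8| = |(z − 4) + 12| ≥ 12 − 6 = 6.
Hence |(-5z + 4)/(z + 8) + 4/3| < 44|z − 4|/(12·6) = (11/18)|z − 4|, which is < eps once |z − 4| < (18/11)eps.
Take delta = min(6, (18/11)eps). Then 0 < |z − 4| < delta forces both bounds, so |(-5z + 4)/(z + 8) + 4/3| < eps.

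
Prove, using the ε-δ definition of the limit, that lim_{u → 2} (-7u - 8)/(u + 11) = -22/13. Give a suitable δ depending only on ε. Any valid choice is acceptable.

Let ε > 0. We want δ > 0 with 0 < |u − 2| < δ ⇒ |(-7u - 8)/(u + 11) + 22/13| < ε.
Combining over a common denominator, (-7u - 8)/(u + 11) + 22/13 = [(-7u - 8)·13 − (-22)·(u + 11)] / [13·(u + 11)] = -69(u − 2) / (13(u + 11)).
So |(-7u - 8)/(u + 11) + 22/13| = 69|u − 2| / (13·|u + 11|).
Require δ ≤ 13/2, so |u + 11| ≥ |13| − |u − 2| > 13 − 13/2 = 13/2.
Hence |(-7u - 8)/(u + 11) + 22/13| < 69|u − 2|/(13·(13/2)) = (138/169)|u − 2|, which is < ε once |u − 2| < (169/138)ε.
Take δ = min(13/2, (169/138)ε). Then 0 < |u − 2| < δ forces both bounds, so |(-7u - 8)/(u + 11) + 22/13| < ε.

δ = min(13/2, (169/138)ε)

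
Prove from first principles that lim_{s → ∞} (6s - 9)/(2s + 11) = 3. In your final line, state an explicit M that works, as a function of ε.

M = 21/ε

Suppose ε > 0. We seek M > 0 such that s > M implies |(6s - 9)/(2s + 11) − 3| < ε.
(6s - 9)/(2s + 11) − 3 = (2(6s - 9) − 6(2s + 11)) / (2(2s + 11)) = -84/(2(2s + 11)).
For s > 0 we have 2s + 11 > 2s, so |(6s - 9)/(2s + 11) − 3| = 84/(2(2s + 11)) < 84/(2·2s) = 21/s.
Thus |(6s - 9)/(2s + 11) − 3| < ε whenever s > 21/ε.
Take M = 21/ε. If s > M then |(6s - 9)/(2s + 11) − 3| < 21/s < ε.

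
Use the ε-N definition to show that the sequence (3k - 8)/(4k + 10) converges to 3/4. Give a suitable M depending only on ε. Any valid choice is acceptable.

Let ε > 0. For k ≥ 1, |(3k - 8)/(4k + 10) − (3/4)| = |-62|/(4(4k + 10)) = 62/(4(4k + 10)).
Since 4k + 10 ≥ 4k for k ≥ 1, this is ≤ 62/(4·4k) = (31/8)/k.
So |(3k - 8)/(4k + 10) − (3/4)| < ε whenever k > (31/8)/ε.
Take M = (31/8)/ε. If k > M then |(3k - 8)/(4k + 10) − (3/4)| ≤ (31/8)/k < ε.

M = (31/8)/ε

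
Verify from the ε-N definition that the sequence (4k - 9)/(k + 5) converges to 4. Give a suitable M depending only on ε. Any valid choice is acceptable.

M = 29/ε

Let ε > 0 be given. For k ≥ 1, |(4k - 9)/(k + 5) − 4| = |-29|/((k + 5)) = 29/((k + 5)).
Since k + 5 ≥ k for k ≥ 1, this is ≤ 29/(k) = 29/k.
So |(4k - 9)/(k + 5) − 4| < ε whenever k > 29/ε.
Take M = 29/ε. If k > M then |(4k - 9)/(k + 5) − 4| ≤ 29/k < ε.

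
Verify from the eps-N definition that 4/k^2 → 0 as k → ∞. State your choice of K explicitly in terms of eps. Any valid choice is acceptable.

K = (4/eps)^{1/2}

Fix eps > 0. For k ≥ 1, |4/k^2 − 0| = 4/k^2.
4/k^2 < eps ⇔ k^2 > 4/eps ⇔ k > (4/eps)^{1/2}.
Take K = (4/eps)^{1/2}. Then k > K implies 4/k^2 < eps.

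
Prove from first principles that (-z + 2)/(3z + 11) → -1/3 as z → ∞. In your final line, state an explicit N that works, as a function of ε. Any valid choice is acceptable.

N = (17/9)/ε

Suppose ε > 0. We seek N > 0 such that z > N implies |(-z + 2)/(3z + 11) + 1/3| < ε.
(-z + 2)/(3z + 11) + 1/3 = (3(-z + 2) − (-1)(3z + 11)) / (3(3z + 11)) = 17/(3(3z + 11)).
For z > 0 we have 3z + 11 > 3z, so |(-z + 2)/(3z + 11) + 1/3| = 17/(3(3z + 11)) < 17/(3·3z) = (17/9)/z.
Thus |(-z + 2)/(3z + 11) + 1/3| < ε whenever z > (17/9)/ε.
Take N = (17/9)/ε. If z > N then |(-z + 2)/(3z + 11) + 1/3| < (17/9)/z < ε.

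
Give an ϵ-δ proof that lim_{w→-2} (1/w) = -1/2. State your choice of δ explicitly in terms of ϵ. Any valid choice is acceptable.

δ = min(1, 2ϵ)

Let ϵ > 0 be given. We seek δ > 0 such that 0 < |w + 2| < δ implies |1/w + 1/2| < ϵ.
|1/w + 1/2| = |-2 − w|/(2·|w|) = |w + 2|/(2|w|).
Restrict δ ≤ 1. Then |w + 2| < 1 gives |w| > 1, so 2|w| > 2.
Then |1/w + 1/2| < |w + 2|/2, which is < ϵ when |w + 2| < 2ϵ.
Take δ = min(1, 2ϵ). Then 0 < |w + 2| < δ gives both |w + 2| < 1 and |w + 2| < 2ϵ, so |1/w + 1/2| < ϵ.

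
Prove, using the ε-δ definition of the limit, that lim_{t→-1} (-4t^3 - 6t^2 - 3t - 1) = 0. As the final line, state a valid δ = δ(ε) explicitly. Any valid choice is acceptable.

Fix ε > 0. We want δ > 0 such that 0 < |t + 1| < δ implies |(-4t^3 - 6t^2 - 3t - 1)| < ε.
(-4t^3 - 6t^2 - 3t - 1) = -4t^3 - 6t^2 - 3t - 1 = (t + 1)(-4t^2 - 2t - 1).
So |(-4t^3 - 6t^2 - 3t - 1)| = |t + 1|·|-4t^2 - 2t - 1|.
Assume first that |t + 1| < 2, so |t| < 3. Then |-4t^2 - 2t - 1| ≤ 4·3^2 + 2·3 + 1 = 43.
Hence |(-4t^3 - 6t^2 - 3t - 1)| ≤ 43|t + 1| < ε provided |t + 1| < ε/43.
Take δ = min(2, ε/43). Then 0 < |t + 1| < δ gives both |t + 1| < 2 and |t + 1| < ε/43, so |(-4t^3 - 6t^2 - 3t - 1)| < ε.

δ = min(2, ε/43)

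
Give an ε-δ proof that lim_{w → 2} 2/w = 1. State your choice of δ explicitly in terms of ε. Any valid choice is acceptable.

Suppose ε > 0. We seek δ > 0 such that 0 < |w − 2| < δ implies |2/w − 1| < ε.
|2/w − 1| = 2·|2 − w|/(2·|w|) = 2|w − 2|/(2|w|).
Restrict δ ≤ 1. Then |w − 2| < 1 gives |w| > 1, so 2|w| > 2.
Then |2/w − 1| < 2|w − 2|/2, which is < ε when |w − 2| < ε.
Take δ = min(1, ε). Then 0 < |w − 2| < δ gives both |w − 2| < 1 and |w − 2| < ε, so |2/w − 1| < ε.

δ = min(1, ε)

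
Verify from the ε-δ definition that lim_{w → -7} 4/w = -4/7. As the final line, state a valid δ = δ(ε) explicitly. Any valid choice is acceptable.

Let ε > 0. We seek δ > 0 such that 0 < |w + 7| < δ implies |4/w + 4/7| < ε.
|4/w + 4/7| = 4·|-7 − w|/(7·|w|) = 4|w + 7|/(7|w|).
Require δ ≤ 7/2 so that |w| > 7 − 7/2 = 7/2, hence 7|w| > 49/2.
Then |4/w + 4/7| < 4|w + 7|/(49/2), which is < ε when |w + 7| < (49/8)ε.
Take δ = min(7/2, (49/8)ε). Then 0 < |w + 7| < δ gives both |w + 7| < 7/2 and |w + 7| < (49/8)ε, so |4/w + 4/7| < ε.

δ = min(7/2, (49/8)ε)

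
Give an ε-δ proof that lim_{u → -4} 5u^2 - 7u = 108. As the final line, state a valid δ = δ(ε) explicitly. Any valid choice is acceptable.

Suppose ε > 0. We want δ > 0 such that 0 < |u + 4| < δ implies |(5u^2 - 7u) − 108| < ε.
(5u^2 - 7u) − 108 = 5u^2 - 7u - 108 = (u + 4)(5u - 27).
So |(5u^2 - 7u) − 108| = |u + 4|·|5u - 27|.
Require δ ≤ 1. Then |u + 4| < 1 gives |u| < 5, and by the triangle inequality |5u - 27| ≤ 5·5 + 27 = 52.
Hence |(5u^2 - 7u) − 108| ≤ 52|u + 4| < ε provided |u + 4| < ε/52.
Choosing δ = min(1, ε/52) ensures both conditions, hence |(5u^2 - 7u) − 108| < ε.

δ = min(1, ε/52)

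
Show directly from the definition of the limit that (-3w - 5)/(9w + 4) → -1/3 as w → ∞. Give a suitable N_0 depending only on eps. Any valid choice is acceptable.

N_0 = (11/27)/eps

Fix eps > 0. We seek N_0 > 0 such that w > N_0 implies |(-3w - 5)/(9w + 4) + 1/3| < eps.
(-3w - 5)/(9w + 4) + 1/3 = (9(-3w - 5) − (-3)(9w + 4)) / (9(9w + 4)) = -33/(9(9w + 4)).
For w > 0 we have 9w + 4 > 9w, so |(-3w - 5)/(9w + 4) + 1/3| = 33/(9(9w + 4)) < 33/(9·9w) = (11/27)/w.
Thus |(-3w - 5)/(9w + 4) + 1/3| < eps whenever w > (11/27)/eps.
Take N_0 = (11/27)/eps. If w > N_0 then |(-3w - 5)/(9w + 4) + 1/3| < (11/27)/w < eps.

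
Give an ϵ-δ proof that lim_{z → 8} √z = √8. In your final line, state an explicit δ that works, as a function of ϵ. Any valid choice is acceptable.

Let ϵ > 0. We want δ > 0 such that 0 < |z − 8| < δ implies |√z − √8| < ϵ.
Multiplying by the conjugate, |√z − √8| = |z − 8|/(√z + √8).
Restrict δ ≤ 8 so that |z − 8| < 8 forces z > 0, and then √z + √8 > √8.
Hence |√z − √8| < |z − 8|/√8, which is < ϵ once |z − 8| < √8·ϵ.
Take δ = min(8, √8·ϵ). If 0 < |z − 8| < δ then z > 0 and |√z − √8| < |z − 8|/√8 < ϵ.

δ = min(8, √8·ϵ)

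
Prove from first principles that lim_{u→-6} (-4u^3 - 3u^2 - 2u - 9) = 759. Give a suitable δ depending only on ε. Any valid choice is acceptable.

Suppose ε > 0. We want δ > 0 such that 0 < |u + 6| < δ implies |(-4u^3 - 3u^2 - 2u - 9) − 759| < ε.
(-4u^3 - 3u^2 - 2u - 9) − 759 = -4u^3 - 3u^2 - 2u - 768 = (u + 6)(-4u^2 + 21u - 128).
So |(-4u^3 - 3u^2 - 2u - 9) − 759| = |u + 6|·|-4u^2 + 21u - 128|.
Assume first that |u + 6| < 1, so |u| < 7. Then |-4u^2 + 21u - 128| ≤ 4·7^2 + 21·7 + 128 = 471.
Hence |(-4u^3 - 3u^2 - 2u - 9) − 759| ≤ 471|u + 6| < ε provided |u + 6| < ε/471.
Choosing δ = min(1, ε/471) ensures both conditions, hence |(-4u^3 - 3u^2 - 2u - 9) − 759| < ε.

δ = min(1, ε/471)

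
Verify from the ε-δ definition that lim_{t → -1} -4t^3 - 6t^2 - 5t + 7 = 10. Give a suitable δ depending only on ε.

δ = min(1, ε/23)

Let ε > 0 be given. We want δ > 0 such that 0 < |t + 1| < δ implies |(-4t^3 - 6t^2 - 5t + 7) − 10| < ε.
(-4t^3 - 6t^2 - 5t + 7) − 10 = -4t^3 - 6t^2 - 5t - 3 = (t + 1)(-4t^2 - 2t - 3).
So |(-4t^3 - 6t^2 - 5t + 7) − 10| = |t + 1|·|-4t^2 - 2t - 3|.
Require δ ≤ 1. Then |t + 1| < 1 gives |t| < 2, and by the triangle inequality |-4t^2 - 2t - 3| ≤ 4·2^2 + 2·2 + 3 = 23.
Hence |(-4t^3 - 6t^2 - 5t + 7) − 10| ≤ 23|t + 1| < ε provided |t + 1| < ε/23.
Choosing δ = min(1, ε/23) ensures both conditions, hence |(-4t^3 - 6t^2 - 5t + 7) − 10| < ε.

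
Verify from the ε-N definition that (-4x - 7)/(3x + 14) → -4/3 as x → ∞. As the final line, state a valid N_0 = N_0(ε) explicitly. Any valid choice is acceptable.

Suppose ε > 0. We seek N_0 > 0 such that x > N_0 implies |(-4x - 7)/(3x + 14) + 4/3| < ε.
(-4x - 7)/(3x + 14) + 4/3 = (3(-4x - 7) − (-4)(3x + 14)) / (3(3x + 14)) = 35/(3(3x + 14)).
For x > 0 we have 3x + 14 > 3x, so |(-4x - 7)/(3x + 14) + 4/3| = 35/(3(3x + 14)) < 35/(3·3x) = (35/9)/x.
Thus |(-4x - 7)/(3x + 14) + 4/3| < ε whenever x > (35/9)/ε.
Take N_0 = (35/9)/ε. If x > N_0 then |(-4x - 7)/(3x + 14) + 4/3| < (35/9)/x < ε.

N_0 = (35/9)/ε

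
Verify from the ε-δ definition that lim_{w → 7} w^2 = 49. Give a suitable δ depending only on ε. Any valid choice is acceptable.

Let ε > 0. We seek δ > 0 with 0 < |w − 7| < δ ⇒ |w^2 − 49| < ε.
Factor: w^2 − 49 = (w − 7)(w + 7), so |w^2 − 49| = |w − 7|·|w + 7|.
Impose δ ≤ 2 so that |w| < 9; then |w + 7| ≤ 16.
Hence |w^2 − 49| ≤ 16|w − 7|, which is < ε once |w − 7| < ε/16.
Take δ = min(2, ε/16). If 0 < |w − 7| < δ then both bounds hold and |w^2 − 49| ≤ 16|w − 7| < 16·(ε/16) = ε.

δ = min(2, ε/16)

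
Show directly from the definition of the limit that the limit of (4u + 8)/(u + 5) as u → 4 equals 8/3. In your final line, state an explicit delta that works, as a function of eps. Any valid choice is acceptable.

delta = min(9/2, (27/8)eps)

Suppose eps > 0. We want delta > 0 with 0 < |u − 4| < delta ⇒ |(4u + 8)/(u + 5) − (8/3)| < eps.
Combining over a common denominator, (4u + 8)/(u + 5) − (8/3) = [(4u + 8)·9 − 24·(u + 5)] / [9·(u + 5)] = 12(u − 4) / (9(u + 5)).
So |(4u + 8)/(u + 5) − (8/3)| = 12|u − 4| / (9·|u + 5|).
Restrict delta ≤ 9/2. Then |u − 4| < 9/2 gives |u + 5| = |(u − 4) + 9| ≥ 9 − 9/2 = 9/2.
Hence |(4u + 8)/(u + 5) − (8/3)| < 12|u − 4|/(9·(9/2)) = (8/27)|u − 4|, which is < eps once |u − 4| < (27/8)eps.
Take delta = min(9/2, (27/8)eps). Then 0 < |u − 4| < delta forces both bounds, so |(4u + 8)/(u + 5) − (8/3)| < eps.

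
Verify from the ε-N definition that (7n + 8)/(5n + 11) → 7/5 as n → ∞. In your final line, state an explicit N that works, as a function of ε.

N = (37/25)/ε

Let ε > 0. For n ≥ 1, |(7n + 8)/(5n + 11) − (7/5)| = |-37|/(5(5n + 11)) = 37/(5(5n + 11)).
Since 5n + 11 ≥ 5n for n ≥ 1, this is ≤ 37/(5·5n) = (37/25)/n.
So |(7n + 8)/(5n + 11) − (7/5)| < ε whenever n > (37/25)/ε.
Take N = (37/25)/ε. If n > N then |(7n + 8)/(5n + 11) − (7/5)| ≤ (37/25)/n < ε.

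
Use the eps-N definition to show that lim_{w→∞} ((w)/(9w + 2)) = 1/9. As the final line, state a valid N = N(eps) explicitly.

Let eps > 0. We seek N > 0 such that w > N implies |(w)/(9w + 2) − (1/9)| < eps.
(w)/(9w + 2) − (1/9) = (9(w) − (9w + 2)) / (9(9w + 2)) = -2/(9(9w + 2)).
For w > 0 we have 9w + 2 > 9w, so |(w)/(9w + 2) − (1/9)| = 2/(9(9w + 2)) < 2/(9·9w) = (2/81)/w.
Thus |(w)/(9w + 2) − (1/9)| < eps whenever w > (2/81)/eps.
Take N = (2/81)/eps. If w > N then |(w)/(9w + 2) − (1/9)| < (2/81)/w < eps.

N = (2/81)/eps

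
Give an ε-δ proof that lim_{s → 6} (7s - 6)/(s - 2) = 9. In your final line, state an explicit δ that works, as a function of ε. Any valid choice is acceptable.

Suppose ε > 0. We want δ > 0 with 0 < |s − 6| < δ ⇒ |(7s - 6)/(s - 2) − 9| < ε.
Combining over a common denominator, (7s - 6)/(s - 2) − 9 = [(7s - 6)·4 − 36·(s - 2)] / [4·(s - 2)] = -8(s − 6) / (4(s - 2)).
So |(7s - 6)/(s - 2) − 9| = 8|s − 6| / (4·|s − 2|).
Restrict δ ≤ 2. Then |s − 6| < 2 gives |s − 2| = |(s − 6) + 4| ≥ 4 − 2 = 2.
Hence |(7s - 6)/(s - 2) − 9| < 8|s − 6|/(4·2) = |s − 6|, which is < ε once |s − 6| < ε.
Take δ = min(2, ε). Then 0 < |s − 6| < δ forces both bounds, so |(7s - 6)/(s - 2) − 9| < ε.

δ = min(2, ε)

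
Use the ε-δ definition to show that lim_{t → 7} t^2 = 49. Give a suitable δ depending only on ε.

δ = min(1, ε/15)

Let ε > 0 be given. We seek δ > 0 with 0 < |t − 7| < δ ⇒ |t^2 − 49| < ε.
Factor: t^2 − 49 = (t − 7)(t + 7), so |t^2 − 49| = |t − 7|·|t + 7|.
Impose δ ≤ 1 so that |t| < 8; then |t + 7| ≤ 15.
Hence |t^2 − 49| ≤ 15|t − 7|, which is < ε once |t − 7| < ε/15.
Take δ = min(1, ε/15). If 0 < |t − 7| < δ then both bounds hold and |t^2 − 49| ≤ 15|t − 7| < 15·(ε/15) = ε.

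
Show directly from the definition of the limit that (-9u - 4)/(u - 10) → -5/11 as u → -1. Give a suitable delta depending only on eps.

Fix eps > 0. We want delta > 0 with 0 < |u + 1| < delta ⇒ |(-9u - 4)/(u - 10) + 5/11| < eps.
Combining over a common denominator, (-9u - 4)/(u - 10) + 5/11 = [(-9u - 4)·(-11) − 5·(u - 10)] / [(-11)·(u - 10)] = 94(u + 1) / ((-11)(u - 10)).
So |(-9u - 4)/(u - 10) + 5/11| = 94|u + 1| / (11·|u − 10|).
Restrict delta ≤ 11/2. Then |u + 1| < 11/2 gives |u − 10| = |(u + 1) + (-11)| ≥ 11 − 11/2 = 11/2.
Hence |(-9u - 4)/(u - 10) + 5/11| < 94|u + 1|/(11·(11/2)) = (188/121)|u + 1|, which is < eps once |u + 1| < (121/188)eps.
Take delta = min(11/2, (121/188)eps). Then 0 < |u + 1| < delta forces both bounds, so |(-9u - 4)/(u - 10) + 5/11| < eps.

delta = min(11/2, (121/188)eps)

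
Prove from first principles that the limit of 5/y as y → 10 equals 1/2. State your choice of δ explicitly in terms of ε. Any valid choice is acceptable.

Let ε > 0. We seek δ > 0 such that 0 < |y − 10| < δ implies |5/y − (1/2)| < ε.
|5/y − (1/2)| = 5·|10 − y|/(10·|y|) = 5|y − 10|/(10|y|).
Restrict δ ≤ 5. Then |y − 10| < 5 gives |y| > 5, so 10|y| > 50.
Then |5/y − (1/2)| < 5|y − 10|/50, which is < ε when |y − 10| < 10ε.
Take δ = min(5, 10ε). Then 0 < |y − 10| < δ gives both |y − 10| < 5 and |y − 10| < 10ε, so |5/y − (1/2)| < ε.

δ = min(5, 10ε)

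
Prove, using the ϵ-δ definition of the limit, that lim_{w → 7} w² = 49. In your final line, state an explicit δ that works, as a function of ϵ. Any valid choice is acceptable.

Suppose ϵ > 0. We seek δ > 0 with 0 < |w − 7| < δ ⇒ |w² − 49| < ϵ.
Factor: w² − 49 = (w − 7)(w + 7), so |w² − 49| = |w − 7|·|w + 7|.
Impose δ ≤ 1 so that |w| < 8; then |w + 7| ≤ 15.
Hence |w² − 49| ≤ 15|w − 7|, which is < ϵ once |w − 7| < ϵ/15.
Take δ = min(1, ϵ/15). If 0 < |w − 7| < δ then both bounds hold and |w² − 49| ≤ 15|w − 7| < 15·(ϵ/15) = ϵ.

δ = min(1, ϵ/15)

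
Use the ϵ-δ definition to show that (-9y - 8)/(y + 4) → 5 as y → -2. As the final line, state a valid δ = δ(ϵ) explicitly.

δ = min(1, (1/14)ϵ)

Let ϵ > 0 be given. We want δ > 0 with 0 < |y + 2| < δ ⇒ |(-9y - 8)/(y + 4) − 5| < ϵ.
Combining over a common denominator, (-9y - 8)/(y + 4) − 5 = [(-9y - 8)·2 − 10·(y + 4)] / [2·(y + 4)] = -28(y + 2) / (2(y + 4)).
So |(-9y - 8)/(y + 4) − 5| = 28|y + 2| / (2·|y + 4|).
Require δ ≤ 1, so |y + 4| ≥ |2| − |y + 2| > 2 − 1 = 1.
Hence |(-9y - 8)/(y + 4) − 5| < 28|y + 2|/(2·1) = 14|y + 2|, which is < ϵ once |y + 2| < (1/14)ϵ.
Take δ = min(1, (1/14)ϵ). Then 0 < |y + 2| < δ forces both bounds, so |(-9y - 8)/(y + 4) − 5| < ϵ.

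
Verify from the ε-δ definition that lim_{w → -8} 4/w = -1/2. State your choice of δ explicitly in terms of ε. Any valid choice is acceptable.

δ = min(4, 8ε)

Suppose ε > 0. We seek δ > 0 such that 0 < |w + 8| < δ implies |4/w + 1/2| < ε.
|4/w + 1/2| = 4·|-8 − w|/(8·|w|) = 4|w + 8|/(8|w|).
Require δ ≤ 4 so that |w| > 8 − 4 = 4, hence 8|w| > 32.
Then |4/w + 1/2| < 4|w + 8|/32, which is < ε when |w + 8| < 8ε.
Take δ = min(4, 8ε). Then 0 < |w + 8| < δ gives both |w + 8| < 4 and |w + 8| < 8ε, so |4/w + 1/2| < ε.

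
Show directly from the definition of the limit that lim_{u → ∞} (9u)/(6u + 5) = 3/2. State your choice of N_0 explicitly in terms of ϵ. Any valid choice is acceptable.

N_0 = (5/4)/ϵ

Fix ϵ > 0. We seek N_0 > 0 such that u > N_0 implies |(9u)/(6u + 5) − (3/2)| < ϵ.
(9u)/(6u + 5) − (3/2) = (6(9u) − 9(6u + 5)) / (6(6u + 5)) = -45/(6(6u + 5)).
For u > 0 we have 6u + 5 > 6u, so |(9u)/(6u + 5) − (3/2)| = 45/(6(6u + 5)) < 45/(6·6u) = (5/4)/u.
Thus |(9u)/(6u + 5) − (3/2)| < ϵ whenever u > (5/4)/ϵ.
Take N_0 = (5/4)/ϵ. If u > N_0 then |(9u)/(6u + 5) − (3/2)| < (5/4)/u < ϵ.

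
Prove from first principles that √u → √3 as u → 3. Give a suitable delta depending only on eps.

Suppose eps > 0. We want delta > 0 such that 0 < |u − 3| < delta implies |√u − √3| < eps.
Multiplying by the conjugate, |√u − √3| = |u − 3|/(√u + √3).
Restrict delta ≤ 3 so that |u − 3| < 3 forces u > 0, and then √u + √3 > √3.
Hence |√u − √3| < |u − 3|/√3, which is < eps once |u − 3| < √3·eps.
Take delta = min(3, √3·eps). If 0 < |u − 3| < delta then u > 0 and |√u − √3| < |u − 3|/√3 < eps.

delta = min(3, √3·eps)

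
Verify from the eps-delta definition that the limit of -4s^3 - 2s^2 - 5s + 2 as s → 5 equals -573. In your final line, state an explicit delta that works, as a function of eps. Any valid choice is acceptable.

delta = min(1, eps/391)

Fix eps > 0. We want delta > 0 such that 0 < |s − 5| < delta implies |(-4s^3 - 2s^2 - 5s + 2) + 573| < eps.
(-4s^3 - 2s^2 - 5s + 2) + 573 = -4s^3 - 2s^2 - 5s + 575 = (s − 5)(-4s^2 - 22s - 115).
So |(-4s^3 - 2s^2 - 5s + 2) + 573| = |s − 5|·|-4s^2 - 22s - 115|.
Require delta ≤ 1. Then |s − 5| < 1 gives |s| < 6, and by the triangle inequality |-4s^2 - 22s - 115| ≤ 4·6^2 + 22·6 + 115 = 391.
Hence |(-4s^3 - 2s^2 - 5s + 2) + 573| ≤ 391|s − 5| < eps provided |s − 5| < eps/391.
Take delta = min(1, eps/391). Then 0 < |s − 5| < delta gives both |s − 5| < 1 and |s − 5| < eps/391, so |(-4s^3 - 2s^2 - 5s + 2) + 573| < eps.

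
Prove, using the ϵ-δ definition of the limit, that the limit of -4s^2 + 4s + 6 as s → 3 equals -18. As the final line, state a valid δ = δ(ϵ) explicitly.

δ = min(2, ϵ/28)

Fix ϵ > 0. We want δ > 0 such that 0 < |s − 3| < δ implies |(-4s^2 + 4s + 6) + 18| < ϵ.
(-4s^2 + 4s + 6) + 18 = -4s^2 + 4s + 24 = (s − 3)(-4s - 8).
So |(-4s^2 + 4s + 6) + 18| = |s − 3|·|-4s - 8|.
Require δ ≤ 2. Then |s − 3| < 2 gives |s| < 5, and by the triangle inequality |-4s - 8| ≤ 4·5 + 8 = 28.
Hence |(-4s^2 + 4s + 6) + 18| ≤ 28|s − 3| < ϵ provided |s − 3| < ϵ/28.
Take δ = min(2, ϵ/28). Then 0 < |s − 3| < δ gives both |s − 3| < 2 and |s − 3| < ϵ/28, so |(-4s^2 + 4s + 6) + 18| < ϵ.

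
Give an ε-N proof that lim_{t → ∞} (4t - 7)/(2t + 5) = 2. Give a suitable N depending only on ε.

N = (17/2)/ε

Suppose ε > 0. We seek N > 0 such that t > N implies |(4t - 7)/(2t + 5) − 2| < ε.
(4t - 7)/(2t + 5) − 2 = (2(4t - 7) − 4(2t + 5)) / (2(2t + 5)) = -34/(2(2t + 5)).
For t > 0 we have 2t + 5 > 2t, so |(4t - 7)/(2t + 5) − 2| = 34/(2(2t + 5)) < 34/(2·2t) = (17/2)/t.
Thus |(4t - 7)/(2t + 5) − 2| < ε whenever t > (17/2)/ε.
Take N = (17/2)/ε. If t > N then |(4t - 7)/(2t + 5) − 2| < (17/2)/t < ε.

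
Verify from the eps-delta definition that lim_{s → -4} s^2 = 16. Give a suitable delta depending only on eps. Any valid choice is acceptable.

Let eps > 0 be given. We seek delta > 0 with 0 < |s + 4| < delta ⇒ |s^2 − 16| < eps.
Factor: s^2 − 16 = (s + 4)(s - 4), so |s^2 − 16| = |s + 4|·|s - 4|.
Impose delta ≤ 1 so that |s| < 5; then |s - 4| ≤ 9.
Hence |s^2 − 16| ≤ 9|s + 4|, which is < eps once |s + 4| < eps/9.
Take delta = min(1, eps/9). If 0 < |s + 4| < delta then both bounds hold and |s^2 − 16| ≤ 9|s + 4| < 9·(eps/9) = eps.

delta = min(1, eps/9)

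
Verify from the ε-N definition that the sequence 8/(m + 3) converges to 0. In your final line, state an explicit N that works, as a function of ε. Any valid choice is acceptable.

Fix ε > 0. For m ≥ 1, |8/(m + 3) − 0| = 8/(m + 3) ≤ 8/m.
We need 8/m < ε, i.e. m > 8/ε.
Take N = 8/ε. If m > N then |8/(m + 3)| ≤ 8/m < ε.

N = 8/ε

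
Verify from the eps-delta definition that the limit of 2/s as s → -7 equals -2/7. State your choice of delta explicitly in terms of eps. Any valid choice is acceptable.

Fix eps > 0. We seek delta > 0 such that 0 < |s + 7| < delta implies |2/s + 2/7| < eps.
|2/s + 2/7| = 2·|-7 − s|/(7·|s|) = 2|s + 7|/(7|s|).
Restrict delta ≤ 7/2. Then |s + 7| < 7/2 gives |s| > 7/2, so 7|s| > 49/2.
Then |2/s + 2/7| < 2|s + 7|/(49/2), which is < eps when |s + 7| < (49/4)eps.
Take delta = min(7/2, (49/4)eps). Then 0 < |s + 7| < delta gives both |s + 7| < 7/2 and |s + 7| < (49/4)eps, so |2/s + 2/7| < eps.

delta = min(7/2, (49/4)eps)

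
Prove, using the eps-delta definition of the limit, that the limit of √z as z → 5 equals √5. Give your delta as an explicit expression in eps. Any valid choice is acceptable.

Fix eps > 0. We want delta > 0 such that 0 < |z − 5| < delta implies |√z − √5| < eps.
Multiplying by the conjugate, |√z − √5| = |z − 5|/(√z + √5).
Restrict delta ≤ 5 so that |z − 5| < 5 forces z > 0, and then √z + √5 > √5.
Hence |√z − √5| < |z − 5|/√5, which is < eps once |z − 5| < √5·eps.
Take delta = min(5, √5·eps). If 0 < |z − 5| < delta then z > 0 and |√z − √5| < |z − 5|/√5 < eps.

delta = min(5, √5·eps)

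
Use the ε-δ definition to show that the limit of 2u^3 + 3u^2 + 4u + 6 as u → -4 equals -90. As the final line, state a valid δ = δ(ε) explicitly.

δ = min(1, ε/99)

Fix ε > 0. We want δ > 0 such that 0 < |u + 4| < δ implies |(2u^3 + 3u^2 + 4u + 6) + 90| < ε.
(2u^3 + 3u^2 + 4u + 6) + 90 = 2u^3 + 3u^2 + 4u + 96 = (u + 4)(2u^2 - 5u + 24).
So |(2u^3 + 3u^2 + 4u + 6) + 90| = |u + 4|·|2u^2 - 5u + 24|.
Assume first that |u + 4| < 1, so |u| < 5. Then |2u^2 - 5u + 24| ≤ 2·5^2 + 5·5 + 24 = 99.
Hence |(2u^3 + 3u^2 + 4u + 6) + 90| ≤ 99|u + 4| < ε provided |u + 4| < ε/99.
Take δ = min(1, ε/99). Then 0 < |u + 4| < δ gives both |u + 4| < 1 and |u + 4| < ε/99, so |(2u^3 + 3u^2 + 4u + 6) + 90| < ε.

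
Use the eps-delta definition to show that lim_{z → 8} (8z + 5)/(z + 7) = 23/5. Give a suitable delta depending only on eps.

Fix eps > 0. We want delta > 0 with 0 < |z − 8| < delta ⇒ |(8z + 5)/(z + 7) − (23/5)| < eps.
Combining over a common denominator, (8z + 5)/(z + 7) − (23/5) = [(8z + 5)·15 − 69·(z + 7)] / [15·(z + 7)] = 51(z − 8) / (15(z + 7)).
So |(8z + 5)/(z + 7) − (23/5)| = 51|z − 8| / (15·|z + 7|).
Require delta ≤ 15/2, so |z + 7| ≥ |15| − |z − 8| > 15 − 15/2 = 15/2.
Hence |(8z + 5)/(z + 7) − (23/5)| < 51|z − 8|/(15·(15/2)) = (34/75)|z − 8|, which is < eps once |z − 8| < (75/34)eps.
Take delta = min(15/2, (75/34)eps). Then 0 < |z − 8| < delta forces both bounds, so |(8z + 5)/(z + 7) − (23/5)| < eps.

delta = min(15/2, (75/34)eps)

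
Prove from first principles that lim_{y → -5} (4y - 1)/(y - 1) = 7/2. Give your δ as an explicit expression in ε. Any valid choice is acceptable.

Fix ε > 0. We want δ > 0 with 0 < |y + 5| < δ ⇒ |(4y - 1)/(y - 1) − (7/2)| < ε.
Combining over a common denominator, (4y - 1)/(y - 1) − (7/2) = [(4y - 1)·(-6) − (-21)·(y - 1)] / [(-6)·(y - 1)] = -3(y + 5) / ((-6)(y - 1)).
So |(4y - 1)/(y - 1) − (7/2)| = 3|y + 5| / (6·|y − 1|).
Restrict δ ≤ 3. Then |y + 5| < 3 gives |y − 1| = |(y + 5) + (-6)| ≥ 6 − 3 = 3.
Hence |(4y - 1)/(y - 1) − (7/2)| < 3|y + 5|/(6·3) = (1/6)|y + 5|, which is < ε once |y + 5| < 6ε.
Take δ = min(3, 6ε). Then 0 < |y + 5| < δ forces both bounds, so |(4y - 1)/(y - 1) − (7/2)| < ε.

δ = min(3, 6ε)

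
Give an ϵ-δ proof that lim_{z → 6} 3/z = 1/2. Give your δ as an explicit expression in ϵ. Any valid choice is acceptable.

Let ϵ > 0. We seek δ > 0 such that 0 < |z − 6| < δ implies |3/z − (1/2)| < ϵ.
|3/z − (1/2)| = 3·|6 − z|/(6·|z|) = 3|z − 6|/(6|z|).
Require δ ≤ 3 so that |z| > 6 − 3 = 3, hence 6|z| > 18.
Then |3/z − (1/2)| < 3|z − 6|/18, which is < ϵ when |z − 6| < 6ϵ.
Take δ = min(3, 6ϵ). Then 0 < |z − 6| < δ gives both |z − 6| < 3 and |z − 6| < 6ϵ, so |3/z − (1/2)| < ϵ.

δ = min(3, 6ϵ)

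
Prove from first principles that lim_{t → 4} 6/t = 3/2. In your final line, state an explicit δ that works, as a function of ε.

Fix ε > 0. We seek δ > 0 such that 0 < |t − 4| < δ implies |6/t − (3/2)| < ε.
|6/t − (3/2)| = 6·|4 − t|/(4·|t|) = 6|t − 4|/(4|t|).
Restrict δ ≤ 2. Then |t − 4| < 2 gives |t| > 2, so 4|t| > 8.
Then |6/t − (3/2)| < 6|t − 4|/8, which is < ε when |t − 4| < (4/3)ε.
Take δ = min(2, (4/3)ε). Then 0 < |t − 4| < δ gives both |t − 4| < 2 and |t − 4| < (4/3)ε, so |6/t − (3/2)| < ε.

δ = min(2, (4/3)ε)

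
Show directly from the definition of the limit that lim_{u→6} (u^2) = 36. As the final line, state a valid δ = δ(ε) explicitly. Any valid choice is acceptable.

δ = min(2, ε/14)

Let ε > 0. We seek δ > 0 with 0 < |u − 6| < δ ⇒ |u^2 − 36| < ε.
Factor: u^2 − 36 = (u − 6)(u + 6), so |u^2 − 36| = |u − 6|·|u + 6|.
Impose δ ≤ 2 so that |u| < 8; then |u + 6| ≤ 14.
Hence |u^2 − 36| ≤ 14|u − 6|, which is < ε once |u − 6| < ε/14.
Take δ = min(2, ε/14). If 0 < |u − 6| < δ then both bounds hold and |u^2 − 36| ≤ 14|u − 6| < 14·(ε/14) = ε.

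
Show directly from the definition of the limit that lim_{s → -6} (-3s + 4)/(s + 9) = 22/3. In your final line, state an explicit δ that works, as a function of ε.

Let ε > 0 be given. We want δ > 0 with 0 < |s + 6| < δ ⇒ |(-3s + 4)/(s + 9) − (22/3)| < ε.
Combining over a common denominator, (-3s + 4)/(s + 9) − (22/3) = [(-3s + 4)·3 − 22·(s + 9)] / [3·(s + 9)] = -31(s + 6) / (3(s + 9)).
So |(-3s + 4)/(s + 9) − (22/3)| = 31|s + 6| / (3·|s + 9|).
Require δ ≤ 3/2, so |s + 9| ≥ |3| − |s + 6| > 3 − 3/2 = 3/2.
Hence |(-3s + 4)/(s + 9) − (22/3)| < 31|s + 6|/(3·(3/2)) = (62/9)|s + 6|, which is < ε once |s + 6| < (9/62)ε.
Take δ = min(3/2, (9/62)ε). Then 0 < |s + 6| < δ forces both bounds, so |(-3s + 4)/(s + 9) − (22/3)| < ε.

δ = min(3/2, (9/62)ε)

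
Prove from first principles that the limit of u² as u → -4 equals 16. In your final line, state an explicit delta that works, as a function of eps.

Suppose eps > 0. We seek delta > 0 with 0 < |u + 4| < delta ⇒ |u² − 16| < eps.
Factor: u² − 16 = (u + 4)(u - 4), so |u² − 16| = |u + 4|·|u - 4|.
Impose delta ≤ 1 so that |u| < 5; then |u - 4| ≤ 9.
Hence |u² − 16| ≤ 9|u + 4|, which is < eps once |u + 4| < eps/9.
Take delta = min(1, eps/9). If 0 < |u + 4| < delta then both bounds hold and |u² − 16| ≤ 9|u + 4| < 9·(eps/9) = eps.

delta = min(1, eps/9)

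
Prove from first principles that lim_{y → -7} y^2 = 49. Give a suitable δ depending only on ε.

δ = min(2, ε/16)

Let ε > 0. We seek δ > 0 with 0 < |y + 7| < δ ⇒ |y^2 − 49| < ε.
Factor: y^2 − 49 = (y + 7)(y - 7), so |y^2 − 49| = |y + 7|·|y - 7|.
Impose δ ≤ 2 so that |y| < 9; then |y - 7| ≤ 16.
Hence |y^2 − 49| ≤ 16|y + 7|, which is < ε once |y + 7| < ε/16.
Take δ = min(2, ε/16). If 0 < |y + 7| < δ then both bounds hold and |y^2 − 49| ≤ 16|y + 7| < 16·(ε/16) = ε.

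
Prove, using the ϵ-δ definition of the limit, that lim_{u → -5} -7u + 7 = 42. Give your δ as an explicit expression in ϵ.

Suppose ϵ > 0. We need δ > 0 so that 0 < |u + 5| < δ implies |(-7u + 7) − 42| < ϵ.
Since (-7u + 7) − 42 = -7(u + 5), we have |(-7u + 7) − 42| = 7|u + 5|.
Thus it suffices that |u + 5| < ϵ/7.
Choosing δ = ϵ/7 gives |(-7u + 7) − 42| = 7|u + 5| < ϵ whenever |u + 5| < δ.

δ = ϵ/7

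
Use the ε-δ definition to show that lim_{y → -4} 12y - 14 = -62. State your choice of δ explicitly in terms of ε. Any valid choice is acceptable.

Suppose ε > 0. We need δ > 0 so that 0 < |y + 4| < δ implies |(12y - 14) + 62| < ε.
|(12y - 14) + 62| = |12y + 48| = 12|y + 4|.
So 12|y + 4| < ε exactly when |y + 4| < ε/12.
Choosing δ = ε/12 gives |(12y - 14) + 62| = 12|y + 4| < ε whenever |y + 4| < δ.

δ = ε/12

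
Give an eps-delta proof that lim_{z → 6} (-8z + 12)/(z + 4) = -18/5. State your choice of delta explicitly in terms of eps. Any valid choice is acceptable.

delta = min(5, (25/22)eps)

Let eps > 0 be given. We want delta > 0 with 0 < |z − 6| < delta ⇒ |(-8z + 12)/(z + 4) + 18/5| < eps.
Combining over a common denominator, (-8z + 12)/(z + 4) + 18/5 = [(-8z + 12)·10 − (-36)·(z + 4)] / [10·(z + 4)] = -44(z − 6) / (10(z + 4)).
So |(-8z + 12)/(z + 4) + 18/5| = 44|z − 6| / (10·|z + 4|).
Require delta ≤ 5, so |z + 4| ≥ |10| − |z − 6| > 10 − 5 = 5.
Hence |(-8z + 12)/(z + 4) + 18/5| < 44|z − 6|/(10·5) = (22/25)|z − 6|, which is < eps once |z − 6| < (25/22)eps.
Take delta = min(5, (25/22)eps). Then 0 < |z − 6| < delta forces both bounds, so |(-8z + 12)/(z + 4) + 18/5| < eps.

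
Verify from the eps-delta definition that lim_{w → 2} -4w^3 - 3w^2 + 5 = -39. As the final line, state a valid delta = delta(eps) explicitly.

delta = min(1, eps/91)

Fix eps > 0. We want delta > 0 such that 0 < |w − 2| < delta implies |(-4w^3 - 3w^2 + 5) + 39| < eps.
(-4w^3 - 3w^2 + 5) + 39 = -4w^3 - 3w^2 + 44 = (w − 2)(-4w^2 - 11w - 22).
So |(-4w^3 - 3w^2 + 5) + 39| = |w − 2|·|-4w^2 - 11w - 22|.
Require delta ≤ 1. Then |w − 2| < 1 gives |w| < 3, and by the triangle inequality |-4w^2 - 11w - 22| ≤ 4·3^2 + 11·3 + 22 = 91.
Hence |(-4w^3 - 3w^2 + 5) + 39| ≤ 91|w − 2| < eps provided |w − 2| < eps/91.
Choosing delta = min(1, eps/91) ensures both conditions, hence |(-4w^3 - 3w^2 + 5) + 39| < eps.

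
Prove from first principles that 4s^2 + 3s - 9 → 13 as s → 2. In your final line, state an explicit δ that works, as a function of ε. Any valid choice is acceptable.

δ = min(1, ε/23)

Let ε > 0. We want δ > 0 such that 0 < |s − 2| < δ implies |(4s^2 + 3s - 9) − 13| < ε.
(4s^2 + 3s - 9) − 13 = 4s^2 + 3s - 22 = (s − 2)(4s + 11).
So |(4s^2 + 3s - 9) − 13| = |s − 2|·|4s + 11|.
Assume first that |s − 2| < 1, so |s| < 3. Then |4s + 11| ≤ 4·3 + 11 = 23.
Hence |(4s^2 + 3s - 9) − 13| ≤ 23|s − 2| < ε provided |s − 2| < ε/23.
Choosing δ = min(1, ε/23) ensures both conditions, hence |(4s^2 + 3s - 9) − 13| < ε.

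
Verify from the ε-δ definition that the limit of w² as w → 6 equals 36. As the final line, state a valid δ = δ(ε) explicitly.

Suppose ε > 0. We seek δ > 0 with 0 < |w − 6| < δ ⇒ |w² − 36| < ε.
Factor: w² − 36 = (w − 6)(w + 6), so |w² − 36| = |w − 6|·|w + 6|.
Restrict δ ≤ 2. Then |w − 6| < 2 gives |w| < 8, so by the triangle inequality |w + 6| ≤ 8 + 6 = 14.
Hence |w² − 36| ≤ 14|w − 6|, which is < ε once |w − 6| < ε/14.
Take δ = min(2, ε/14). If 0 < |w − 6| < δ then both bounds hold and |w² − 36| ≤ 14|w − 6| < 14·(ε/14) = ε.

δ = min(2, ε/14)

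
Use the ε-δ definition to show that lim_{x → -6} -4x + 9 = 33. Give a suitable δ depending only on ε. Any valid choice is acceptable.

δ = ε/4

Fix ε > 0. We need δ > 0 so that 0 < |x + 6| < δ implies |(-4x + 9) − 33| < ε.
|(-4x + 9) − 33| = |-4x - 24| = 4|x + 6|.
Thus it suffices that |x + 6| < ε/4.
Choosing δ = ε/4 gives |(-4x + 9) − 33| = 4|x + 6| < ε whenever |x + 6| < δ.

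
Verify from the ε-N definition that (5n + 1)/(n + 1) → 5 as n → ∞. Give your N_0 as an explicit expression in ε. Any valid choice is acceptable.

N_0 = 4/ε

Let ε > 0. For n ≥ 1, |(5n + 1)/(n + 1) − 5| = |-4|/((n + 1)) = 4/((n + 1)).
Since n + 1 ≥ n for n ≥ 1, this is ≤ 4/(n) = 4/n.
So |(5n + 1)/(n + 1) − 5| < ε whenever n > 4/ε.
Take N_0 = 4/ε. If n > N_0 then |(5n + 1)/(n + 1) − 5| ≤ 4/n < ε.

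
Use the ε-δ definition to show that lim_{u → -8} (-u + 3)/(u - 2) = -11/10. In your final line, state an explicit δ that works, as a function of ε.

δ = min(5, 50ε)

Let ε > 0. We want δ > 0 with 0 < |u + 8| < δ ⇒ |(-u + 3)/(u - 2) + 11/10| < ε.
Combining over a common denominator, (-u + 3)/(u - 2) + 11/10 = [(-u + 3)·(-10) − 11·(u - 2)] / [(-10)·(u - 2)] = -1(u + 8) / ((-10)(u - 2)).
So |(-u + 3)/(u - 2) + 11/10| = |u + 8| / (10·|u − 2|).
Require δ ≤ 5, so |u − 2| ≥ |-10| − |u + 8| > 10 − 5 = 5.
Hence |(-u + 3)/(u - 2) + 11/10| < |u + 8|/(10·5) = (1/50)|u + 8|, which is < ε once |u + 8| < 50ε.
Take δ = min(5, 50ε). Then 0 < |u + 8| < δ forces both bounds, so |(-u + 3)/(u - 2) + 11/10| < ε.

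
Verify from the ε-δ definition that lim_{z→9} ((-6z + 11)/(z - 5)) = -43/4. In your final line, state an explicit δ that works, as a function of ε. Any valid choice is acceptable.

δ = min(2, (8/19)ε)

Let ε > 0. We want δ > 0 with 0 < |z − 9| < δ ⇒ |(-6z + 11)/(z - 5) + 43/4| < ε.
Combining over a common denominator, (-6z + 11)/(z - 5) + 43/4 = [(-6z + 11)·4 − (-43)·(z - 5)] / [4·(z - 5)] = 19(z − 9) / (4(z - 5)).
So |(-6z + 11)/(z - 5) + 43/4| = 19|z − 9| / (4·|z − 5|).
Require δ ≤ 2, so |z − 5| ≥ |4| − |z − 9| > 4 − 2 = 2.
Hence |(-6z + 11)/(z - 5) + 43/4| < 19|z − 9|/(4·2) = (19/8)|z − 9|, which is < ε once |z − 9| < (8/19)ε.
Take δ = min(2, (8/19)ε). Then 0 < |z − 9| < δ forces both bounds, so |(-6z + 11)/(z - 5) + 43/4| < ε.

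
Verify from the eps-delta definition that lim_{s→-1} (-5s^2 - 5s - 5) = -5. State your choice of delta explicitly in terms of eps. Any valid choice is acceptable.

Fix eps > 0. We want delta > 0 such that 0 < |s + 1| < delta implies |(-5s^2 - 5s - 5) + 5| < eps.
(-5s^2 - 5s - 5) + 5 = -5s^2 - 5s = (s + 1)(-5s).
So |(-5s^2 - 5s - 5) + 5| = |s + 1|·|-5s|.
Require delta ≤ 1. Then |s + 1| < 1 gives |s| < 2, and by the triangle inequality |-5s| ≤ 5·2 = 10.
Hence |(-5s^2 - 5s - 5) + 5| ≤ 10|s + 1| < eps provided |s + 1| < eps/10.
Choosing delta = min(1, eps/10) ensures both conditions, hence |(-5s^2 - 5s - 5) + 5| < eps.

delta = min(1, eps/10)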